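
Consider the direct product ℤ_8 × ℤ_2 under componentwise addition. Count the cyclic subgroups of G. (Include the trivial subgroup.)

Group the elements of G by the cyclic subgroup they generate; each cyclic subgroup of order d accounts for φ(d) elements.
Cyclic subgroups by order — order 1: 1; order 2: 3; order 4: 2; order 8: 2.
Total: 8.

8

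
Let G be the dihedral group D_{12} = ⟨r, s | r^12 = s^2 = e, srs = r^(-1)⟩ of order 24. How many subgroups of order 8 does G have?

3

|G| = 24 and 8 | 24, so subgroups of order 8 are possible by Lagrange.
The subgroups of order 8 are: {e, r^3, r^6, r^9, rs, r^4s, r^7s, r^10s}; {e, r^3, r^6, r^9, r^2s, r^5s, r^8s, r^11s}; {e, r^3, r^6, r^9, s, r^3s, r^6s, r^9s}.
So G has 3 subgroups of order 8.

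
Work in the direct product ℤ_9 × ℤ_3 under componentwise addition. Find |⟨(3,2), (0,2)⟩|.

9

|⟨(3,2)⟩| = 3 and |⟨(0,2)⟩| = 3, so |H| is a multiple of lcm(3, 3) = 3 and divides |G| = 27.
Closing under the operation: H = {(0,0), (0,1), (0,2), (3,0), (3,1), (3,2), (6,0), (6,1), (6,2)}, so |H| = 9.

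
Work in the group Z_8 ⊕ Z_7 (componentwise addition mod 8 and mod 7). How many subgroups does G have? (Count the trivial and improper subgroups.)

|G| = 56, so by Lagrange every subgroup order divides 56. Divisors: 1, 2, 4, 7, 8, 14, 28, 56.
Subgroups by order — order 1: 1; order 2: 1; order 4: 1; order 7: 1; order 8: 1; order 14: 1; order 28: 1; order 56: 1.
Total: 1 + 1 + 1 + 1 + 1 + 1 + 1 + 1 = 8.

8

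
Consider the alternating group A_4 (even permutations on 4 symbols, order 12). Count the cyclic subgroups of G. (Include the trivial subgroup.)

8

Each element a generates a cyclic subgroup ⟨a⟩; distinct elements may generate the same one (a cyclic group of order d has φ(d) generators).
Cyclic subgroups by order — order 1: 1; order 2: 3; order 3: 4.
Total: 8.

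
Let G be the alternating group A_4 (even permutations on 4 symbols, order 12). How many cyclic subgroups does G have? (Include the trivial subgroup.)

8

Group the elements of G by the cyclic subgroup they generate; each cyclic subgroup of order d accounts for φ(d) elements.
Cyclic subgroups by order — order 1: 1; order 2: 3; order 3: 4.
Total: 8.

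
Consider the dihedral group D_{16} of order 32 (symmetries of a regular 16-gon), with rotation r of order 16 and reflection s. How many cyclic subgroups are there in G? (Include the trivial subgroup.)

21

Group the elements of G by the cyclic subgroup they generate; each cyclic subgroup of order d accounts for φ(d) elements.
Cyclic subgroups by order — order 1: 1; order 2: 17; order 4: 1; order 8: 1; order 16: 1.
Total: 21.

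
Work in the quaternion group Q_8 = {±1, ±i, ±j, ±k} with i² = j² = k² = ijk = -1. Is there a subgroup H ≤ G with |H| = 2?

2 | 8. A subgroup of order 2 is {1, -1}.

Yes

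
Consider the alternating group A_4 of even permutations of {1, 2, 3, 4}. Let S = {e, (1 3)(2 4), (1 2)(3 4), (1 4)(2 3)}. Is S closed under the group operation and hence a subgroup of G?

|S| = 4 divides |G| = 12, consistent with Lagrange.
S contains the identity, every element's inverse is in S, and S is closed under ∘: it is a subgroup.

Yes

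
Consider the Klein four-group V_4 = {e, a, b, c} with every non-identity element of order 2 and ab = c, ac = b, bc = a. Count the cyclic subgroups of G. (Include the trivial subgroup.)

Group the elements of G by the cyclic subgroup they generate; each cyclic subgroup of order d accounts for φ(d) elements.
Cyclic subgroups by order — order 1: 1; order 2: 3.
Total: 4.

4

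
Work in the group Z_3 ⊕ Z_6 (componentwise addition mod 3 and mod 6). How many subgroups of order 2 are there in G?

1

|G| = 18 and 2 | 18, so subgroups of order 2 are possible by Lagrange.
The subgroups of order 2 are: {(0,0), (0,3)}.
So G has 1 subgroup of order 2.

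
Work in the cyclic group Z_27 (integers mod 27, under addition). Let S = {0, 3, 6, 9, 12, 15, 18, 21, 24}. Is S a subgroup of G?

Yes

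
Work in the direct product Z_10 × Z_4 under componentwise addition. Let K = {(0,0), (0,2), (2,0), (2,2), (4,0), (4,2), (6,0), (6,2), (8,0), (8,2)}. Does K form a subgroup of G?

Yes

|K| = 10 divides |G| = 40, consistent with Lagrange.
K contains the identity, every element's inverse is in K, and K is closed under +: it is a subgroup.
In fact K = ⟨(6,2)⟩.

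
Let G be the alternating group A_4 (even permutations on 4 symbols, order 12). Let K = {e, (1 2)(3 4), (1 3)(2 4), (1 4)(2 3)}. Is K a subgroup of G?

Yes

|K| = 4 divides |G| = 12, consistent with Lagrange.
K contains the identity, every element's inverse is in K, and K is closed under ∘: it is a subgroup.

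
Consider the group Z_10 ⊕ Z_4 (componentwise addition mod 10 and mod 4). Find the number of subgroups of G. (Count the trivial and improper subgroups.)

16

|G| = 40, so by Lagrange every subgroup order divides 40. Divisors: 1, 2, 4, 5, 8, 10, 20, 40.
Subgroups by order — order 1: 1; order 2: 3; order 4: 3; order 5: 1; order 8: 1; order 10: 3; order 20: 3; order 40: 1.
Total: 1 + 3 + 3 + 1 + 1 + 3 + 3 + 1 = 16.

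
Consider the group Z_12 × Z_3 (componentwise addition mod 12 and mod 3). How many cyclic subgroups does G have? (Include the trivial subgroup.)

15

Each element a generates a cyclic subgroup ⟨a⟩; distinct elements may generate the same one (a cyclic group of order d has φ(d) generators).
Cyclic subgroups by order — order 1: 1; order 2: 1; order 3: 4; order 4: 1; order 6: 4; order 12: 4.
Total: 15.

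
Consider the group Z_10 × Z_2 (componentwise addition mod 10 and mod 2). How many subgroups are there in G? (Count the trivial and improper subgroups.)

10

|G| = 20, so by Lagrange every subgroup order divides 20. Divisors: 1, 2, 4, 5, 10, 20.
Subgroups by order — order 1: 1; order 2: 3; order 4: 1; order 5: 1; order 10: 3; order 20: 1.
Total: 1 + 3 + 1 + 1 + 3 + 1 = 10.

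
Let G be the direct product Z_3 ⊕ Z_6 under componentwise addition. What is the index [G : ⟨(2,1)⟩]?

|⟨(2,1)⟩| = 6 and |G| = 18.
By Lagrange, [G : H] = |G|/|H| = 18/6 = 3.

3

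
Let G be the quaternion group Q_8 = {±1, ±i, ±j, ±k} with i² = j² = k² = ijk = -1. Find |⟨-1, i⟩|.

|⟨-1⟩| = 2 and |⟨i⟩| = 4, so |H| is a multiple of lcm(2, 4) = 4 and divides |G| = 8.
Closing under the operation: H = {1, -1, i, -i}, so |H| = 4.

4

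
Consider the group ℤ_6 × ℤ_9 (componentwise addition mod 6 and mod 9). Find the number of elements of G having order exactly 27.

An element (a,b) has order lcm(ord(a), ord(b)); count pairs with lcm equal to 27.
Enumerating gives 0 such elements.

0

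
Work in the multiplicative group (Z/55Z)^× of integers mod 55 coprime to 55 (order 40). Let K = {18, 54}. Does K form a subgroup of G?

No

The identity 1 ∉ K, so K is not a subgroup.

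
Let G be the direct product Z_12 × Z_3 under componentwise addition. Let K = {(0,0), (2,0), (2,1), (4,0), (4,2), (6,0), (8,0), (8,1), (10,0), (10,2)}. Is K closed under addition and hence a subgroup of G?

No

|K| = 10 does not divide |G| = 36, so by Lagrange K is not a subgroup.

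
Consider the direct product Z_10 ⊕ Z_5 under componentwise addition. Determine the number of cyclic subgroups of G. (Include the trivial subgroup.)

Group the elements of G by the cyclic subgroup they generate; each cyclic subgroup of order d accounts for φ(d) elements.
Cyclic subgroups by order — order 1: 1; order 2: 1; order 5: 6; order 10: 6.
Total: 14.

14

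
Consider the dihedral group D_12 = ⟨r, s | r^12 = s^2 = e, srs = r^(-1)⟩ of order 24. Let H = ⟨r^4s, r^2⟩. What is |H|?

|⟨r^4s⟩| = 2 and |⟨r^2⟩| = 6, so |H| is a multiple of lcm(2, 6) = 6 and divides |G| = 24.
Closing under the operation: H = {e, r^2, r^4, r^6, r^8, r^10, s, r^2s, r^4s, r^6s, r^8s, r^10s}, so |H| = 12.

12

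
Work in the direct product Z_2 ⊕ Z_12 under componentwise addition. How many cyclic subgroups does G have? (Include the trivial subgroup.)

12

Group the elements of G by the cyclic subgroup they generate; each cyclic subgroup of order d accounts for φ(d) elements.
Cyclic subgroups by order — order 1: 1; order 2: 3; order 3: 1; order 4: 2; order 6: 3; order 12: 2.
Total: 12.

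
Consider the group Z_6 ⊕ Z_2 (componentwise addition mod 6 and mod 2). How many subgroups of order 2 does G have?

3

|G| = 12 and 2 | 12, so subgroups of order 2 are possible by Lagrange.
The subgroups of order 2 are: {(0,0), (0,1)}; {(0,0), (3,0)}; {(0,0), (3,1)}.
So G has 3 subgroups of order 2.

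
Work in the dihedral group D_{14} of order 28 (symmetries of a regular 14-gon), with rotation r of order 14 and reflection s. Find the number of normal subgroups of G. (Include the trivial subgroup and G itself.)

7

G has 28 subgroups. Checking conjugation-invariance by order — order 1: 1/1 normal; order 2: 1/15 normal; order 4: 0/7 normal; order 7: 1/1 normal; order 14: 3/3 normal; order 28: 1/1 normal.
Total normal subgroups: 7.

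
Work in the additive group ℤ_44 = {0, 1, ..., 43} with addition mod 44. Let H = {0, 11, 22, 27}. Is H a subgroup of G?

No

27 ∈ H but its inverse 17 ∉ H, so H is not a subgroup.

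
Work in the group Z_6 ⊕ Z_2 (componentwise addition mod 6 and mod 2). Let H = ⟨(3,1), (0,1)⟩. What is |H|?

4

|⟨(3,1)⟩| = 2 and |⟨(0,1)⟩| = 2, so |H| is a multiple of lcm(2, 2) = 2 and divides |G| = 12.
Closing under the operation: H = {(0,0), (0,1), (3,0), (3,1)}, so |H| = 4.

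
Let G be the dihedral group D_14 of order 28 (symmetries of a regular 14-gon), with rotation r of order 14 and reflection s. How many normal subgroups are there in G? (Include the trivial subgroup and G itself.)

7

G has 28 subgroups. Checking conjugation-invariance by order — order 1: 1/1 normal; order 2: 1/15 normal; order 4: 0/7 normal; order 7: 1/1 normal; order 14: 3/3 normal; order 28: 1/1 normal.
Total normal subgroups: 7.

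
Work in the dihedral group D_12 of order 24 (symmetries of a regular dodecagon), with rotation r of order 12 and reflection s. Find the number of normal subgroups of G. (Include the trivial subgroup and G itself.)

9

G has 34 subgroups. Checking conjugation-invariance by order — order 1: 1/1 normal; order 2: 1/13 normal; order 3: 1/1 normal; order 4: 1/7 normal; order 6: 1/5 normal; order 8: 0/3 normal; order 12: 3/3 normal; order 24: 1/1 normal.
Total normal subgroups: 9.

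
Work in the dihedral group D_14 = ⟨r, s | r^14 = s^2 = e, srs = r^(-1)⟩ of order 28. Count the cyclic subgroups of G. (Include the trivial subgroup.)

18

A cyclic subgroup of order d is generated by each of its φ(d) elements of order d, so the cyclic subgroups of order d number (#elements of order d)/φ(d).
Cyclic subgroups by order — order 1: 1; order 2: 15; order 7: 1; order 14: 1.
Total: 18.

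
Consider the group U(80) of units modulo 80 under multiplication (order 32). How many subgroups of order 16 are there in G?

|G| = 32 and 16 | 32, so subgroups of order 16 are possible by Lagrange.
The subgroups of order 16 are: {1, 7, 9, 11, 13, 19, 23, 37, 41, 47, 49, 51, 53, 59, 63, 77}; {1, 3, 9, 11, 17, 19, 27, 33, 41, 43, 49, 51, 57, 59, 67, 73}; {1, 9, 11, 19, 21, 29, 31, 39, 41, 49, 51, 59, 61, 69, 71, 79}; {1, 9, 13, 17, 21, 29, 33, 37, 41, 49, 53, 57, 61, 69, 73, 77}; … (7 in all).
So G has 7 subgroups of order 16.

7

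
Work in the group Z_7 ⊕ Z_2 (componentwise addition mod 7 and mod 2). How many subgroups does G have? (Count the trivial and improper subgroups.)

|G| = 14, so by Lagrange every subgroup order divides 14. Divisors: 1, 2, 7, 14.
Subgroups by order — order 1: 1; order 2: 1; order 7: 1; order 14: 1.
Total: 1 + 1 + 1 + 1 = 4.

4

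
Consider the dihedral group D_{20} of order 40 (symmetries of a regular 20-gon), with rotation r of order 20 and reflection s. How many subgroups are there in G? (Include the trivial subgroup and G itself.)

|G| = 40, so by Lagrange every subgroup order divides 40. Divisors: 1, 2, 4, 5, 8, 10, 20, 40.
Subgroups by order — order 1: 1; order 2: 21; order 4: 11; order 5: 1; order 8: 5; order 10: 5; order 20: 3; order 40: 1.
Total: 1 + 21 + 11 + 1 + 5 + 5 + 3 + 1 = 48.

48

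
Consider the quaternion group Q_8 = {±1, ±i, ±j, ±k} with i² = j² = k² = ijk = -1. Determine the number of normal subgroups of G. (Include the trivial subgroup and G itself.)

G has 6 subgroups. Checking conjugation-invariance by order — order 1: 1/1 normal; order 2: 1/1 normal; order 4: 3/3 normal; order 8: 1/1 normal.
Total normal subgroups: 6.

6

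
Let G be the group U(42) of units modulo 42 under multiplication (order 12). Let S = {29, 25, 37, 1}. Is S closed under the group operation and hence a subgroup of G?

No

Closure fails: 37 · 29 = 23 ∉ S. So S is not a subgroup.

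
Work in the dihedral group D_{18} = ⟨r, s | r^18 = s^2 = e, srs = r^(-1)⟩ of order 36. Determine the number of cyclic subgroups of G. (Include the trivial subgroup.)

Each element a generates a cyclic subgroup ⟨a⟩; distinct elements may generate the same one (a cyclic group of order d has φ(d) generators).
Cyclic subgroups by order — order 1: 1; order 2: 19; order 3: 1; order 6: 1; order 9: 1; order 18: 1.
Total: 24.

24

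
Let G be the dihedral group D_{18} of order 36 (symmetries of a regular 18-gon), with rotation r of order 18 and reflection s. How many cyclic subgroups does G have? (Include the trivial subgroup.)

24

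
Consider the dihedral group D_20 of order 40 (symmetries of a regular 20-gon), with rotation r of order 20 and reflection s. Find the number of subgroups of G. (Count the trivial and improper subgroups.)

|G| = 40, so by Lagrange every subgroup order divides 40. Divisors: 1, 2, 4, 5, 8, 10, 20, 40.
Subgroups by order — order 1: 1; order 2: 21; order 4: 11; order 5: 1; order 8: 5; order 10: 5; order 20: 3; order 40: 1.
Total: 1 + 21 + 11 + 1 + 5 + 5 + 3 + 1 = 48.

48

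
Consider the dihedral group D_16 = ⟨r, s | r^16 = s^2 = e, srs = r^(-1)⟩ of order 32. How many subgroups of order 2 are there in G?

|G| = 32 and 2 | 32, so subgroups of order 2 are possible by Lagrange.
The subgroups of order 2 are: {e, r^10s}; {e, r^11s}; {e, r^12s}; {e, r^13s}; … (17 in all).
So G has 17 subgroups of order 2.

17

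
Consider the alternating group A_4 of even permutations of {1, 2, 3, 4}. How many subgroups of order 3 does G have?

|G| = 12 and 3 | 12, so subgroups of order 3 are possible by Lagrange.
The subgroups of order 3 are: {e, (1 2 3), (1 3 2)}; {e, (1 2 4), (1 4 2)}; {e, (1 3 4), (1 4 3)}; {e, (2 3 4), (2 4 3)}.
So G has 4 subgroups of order 3.

4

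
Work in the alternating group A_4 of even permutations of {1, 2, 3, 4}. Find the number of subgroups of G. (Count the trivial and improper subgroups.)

10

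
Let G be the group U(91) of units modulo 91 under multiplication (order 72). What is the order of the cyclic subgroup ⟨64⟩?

Compute successive powers of 64 mod 91: 64, 1; 64^2 ≡ 1 (mod 91).
So |⟨64⟩| = 2.

2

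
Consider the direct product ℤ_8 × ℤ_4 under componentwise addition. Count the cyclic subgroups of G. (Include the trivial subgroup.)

Each element a generates a cyclic subgroup ⟨a⟩; distinct elements may generate the same one (a cyclic group of order d has φ(d) generators).
Cyclic subgroups by order — order 1: 1; order 2: 3; order 4: 6; order 8: 4.
Total: 14.

14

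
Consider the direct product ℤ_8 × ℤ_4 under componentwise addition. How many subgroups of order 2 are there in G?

3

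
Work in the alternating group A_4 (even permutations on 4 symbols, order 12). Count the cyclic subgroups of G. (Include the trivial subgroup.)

8

Group the elements of G by the cyclic subgroup they generate; each cyclic subgroup of order d accounts for φ(d) elements.
Cyclic subgroups by order — order 1: 1; order 2: 3; order 3: 4.
Total: 8.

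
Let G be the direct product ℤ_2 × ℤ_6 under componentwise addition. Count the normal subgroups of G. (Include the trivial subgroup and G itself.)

10

G is abelian, so every subgroup is normal.
G has 10 subgroups in total, hence 10 normal subgroups.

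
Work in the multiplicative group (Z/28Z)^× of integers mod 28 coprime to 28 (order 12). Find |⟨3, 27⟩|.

6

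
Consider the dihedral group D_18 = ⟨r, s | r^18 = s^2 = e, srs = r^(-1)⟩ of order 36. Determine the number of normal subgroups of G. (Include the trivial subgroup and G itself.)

9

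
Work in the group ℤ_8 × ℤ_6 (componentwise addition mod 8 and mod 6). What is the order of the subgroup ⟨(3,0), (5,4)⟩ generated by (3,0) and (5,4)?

|⟨(3,0)⟩| = 8 and |⟨(5,4)⟩| = 24, so |H| is a multiple of lcm(8, 24) = 24 and divides |G| = 48.
Closing under the operation: H = {(0,0), (0,2), (0,4), (1,0), (1,2), (1,4), (2,0), (2,2), (2,4), (3,0), (3,2), (3,4), (4,0), (4,2), (4,4), (5,0), (5,2), (5,4), (6,0), (6,2), (6,4), (7,0), (7,2), (7,4)}, so |H| = 24.

24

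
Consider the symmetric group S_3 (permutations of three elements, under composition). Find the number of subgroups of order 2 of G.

|G| = 6 and 2 | 6, so subgroups of order 2 are possible by Lagrange.
The subgroups of order 2 are: {e, (1 2)}; {e, (1 3)}; {e, (2 3)}.
So G has 3 subgroups of order 2.

3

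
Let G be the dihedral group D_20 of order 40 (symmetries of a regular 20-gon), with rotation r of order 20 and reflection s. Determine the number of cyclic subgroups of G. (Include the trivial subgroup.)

Each element a generates a cyclic subgroup ⟨a⟩; distinct elements may generate the same one (a cyclic group of order d has φ(d) generators).
Cyclic subgroups by order — order 1: 1; order 2: 21; order 4: 1; order 5: 1; order 10: 1; order 20: 1.
Total: 26.

26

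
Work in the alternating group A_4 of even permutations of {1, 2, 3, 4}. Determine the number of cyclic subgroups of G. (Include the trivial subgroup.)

8

A cyclic subgroup of order d is generated by each of its φ(d) elements of order d, so the cyclic subgroups of order d number (#elements of order d)/φ(d).
Cyclic subgroups by order — order 1: 1; order 2: 3; order 3: 4.
Total: 8.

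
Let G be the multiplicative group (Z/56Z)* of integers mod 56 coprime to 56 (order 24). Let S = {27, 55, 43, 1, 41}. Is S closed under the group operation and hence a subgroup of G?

|S| = 5 does not divide |G| = 24, so by Lagrange S is not a subgroup.

No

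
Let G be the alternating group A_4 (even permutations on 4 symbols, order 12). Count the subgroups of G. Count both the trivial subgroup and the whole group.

10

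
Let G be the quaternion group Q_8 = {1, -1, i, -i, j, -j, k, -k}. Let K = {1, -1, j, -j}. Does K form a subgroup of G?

|K| = 4 divides |G| = 8, consistent with Lagrange.
K contains the identity, every element's inverse is in K, and K is closed under ·: it is a subgroup.
In fact K = ⟨j⟩.

Yes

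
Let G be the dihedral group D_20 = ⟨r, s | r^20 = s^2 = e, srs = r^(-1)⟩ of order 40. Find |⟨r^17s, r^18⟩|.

20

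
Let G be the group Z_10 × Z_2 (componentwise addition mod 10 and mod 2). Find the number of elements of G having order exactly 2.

3

An element (a,b) has order lcm(ord(a), ord(b)); count pairs with lcm equal to 2.
Enumerating gives 3 such elements.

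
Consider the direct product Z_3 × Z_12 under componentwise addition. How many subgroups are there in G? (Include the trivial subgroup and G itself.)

|G| = 36, so by Lagrange every subgroup order divides 36. Divisors: 1, 2, 3, 4, 6, 9, 12, 18, 36.
Subgroups by order — order 1: 1; order 2: 1; order 3: 4; order 4: 1; order 6: 4; order 9: 1; order 12: 4; order 18: 1; order 36: 1.
Total: 1 + 1 + 4 + 1 + 4 + 1 + 4 + 1 + 1 = 18.

18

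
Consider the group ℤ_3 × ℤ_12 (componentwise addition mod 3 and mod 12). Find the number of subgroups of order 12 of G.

4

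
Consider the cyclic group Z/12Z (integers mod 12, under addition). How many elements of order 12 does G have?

4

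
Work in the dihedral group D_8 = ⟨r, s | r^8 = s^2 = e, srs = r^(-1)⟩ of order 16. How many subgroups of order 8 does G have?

3

|G| = 16 and 8 | 16, so subgroups of order 8 are possible by Lagrange.
The subgroups of order 8 are: {e, r, r^2, r^3, r^4, r^5, r^6, r^7}; {e, r^2, r^4, r^6, s, r^2s, r^4s, r^6s}; {e, r^2, r^4, r^6, rs, r^3s, r^5s, r^7s}.
So G has 3 subgroups of order 8.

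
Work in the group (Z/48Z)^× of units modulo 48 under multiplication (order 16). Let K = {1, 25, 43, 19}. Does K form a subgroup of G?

|K| = 4 divides |G| = 16, consistent with Lagrange.
K contains the identity, every element's inverse is in K, and K is closed under ·: it is a subgroup.
In fact K = ⟨19⟩.

Yes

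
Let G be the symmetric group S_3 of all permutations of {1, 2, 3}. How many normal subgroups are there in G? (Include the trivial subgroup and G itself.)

3

G has 6 subgroups. Checking conjugation-invariance by order — order 1: 1/1 normal; order 2: 0/3 normal; order 3: 1/1 normal; order 6: 1/1 normal.
Total normal subgroups: 3.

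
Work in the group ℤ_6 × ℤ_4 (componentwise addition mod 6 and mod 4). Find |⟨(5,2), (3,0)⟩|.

|⟨(5,2)⟩| = 6 and |⟨(3,0)⟩| = 2, so |H| is a multiple of lcm(6, 2) = 6 and divides |G| = 24.
Closing under the operation: H = {(0,0), (0,2), (1,0), (1,2), (2,0), (2,2), (3,0), (3,2), (4,0), (4,2), (5,0), (5,2)}, so |H| = 12.

12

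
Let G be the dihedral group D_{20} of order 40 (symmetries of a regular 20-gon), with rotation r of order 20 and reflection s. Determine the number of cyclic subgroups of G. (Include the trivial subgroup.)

Group the elements of G by the cyclic subgroup they generate; each cyclic subgroup of order d accounts for φ(d) elements.
Cyclic subgroups by order — order 1: 1; order 2: 21; order 4: 1; order 5: 1; order 10: 1; order 20: 1.
Total: 26.

26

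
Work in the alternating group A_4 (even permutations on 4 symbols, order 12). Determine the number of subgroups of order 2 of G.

|G| = 12 and 2 | 12, so subgroups of order 2 are possible by Lagrange.
The subgroups of order 2 are: {e, (1 2)(3 4)}; {e, (1 3)(2 4)}; {e, (1 4)(2 3)}.
So G has 3 subgroups of order 2.

3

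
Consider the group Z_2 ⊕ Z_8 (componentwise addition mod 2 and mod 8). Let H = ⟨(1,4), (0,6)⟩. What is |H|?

8

|⟨(1,4)⟩| = 2 and |⟨(0,6)⟩| = 4, so |H| is a multiple of lcm(2, 4) = 4 and divides |G| = 16.
Closing under the operation: H = {(0,0), (0,2), (0,4), (0,6), (1,0), (1,2), (1,4), (1,6)}, so |H| = 8.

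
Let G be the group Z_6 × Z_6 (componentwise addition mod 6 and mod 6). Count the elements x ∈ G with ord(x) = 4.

An element (a,b) has order lcm(ord(a), ord(b)); count pairs with lcm equal to 4.
Enumerating gives 0 such elements.

0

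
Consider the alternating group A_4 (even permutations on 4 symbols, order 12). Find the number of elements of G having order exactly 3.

8

The elements of order 3 are: (2 3 4), (2 4 3), (1 2 3), (1 2 4), (1 3 2), (1 3 4), (1 4 2), (1 4 3).
That's 8.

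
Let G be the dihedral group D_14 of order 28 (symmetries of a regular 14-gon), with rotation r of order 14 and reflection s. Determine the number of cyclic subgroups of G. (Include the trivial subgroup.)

18

Group the elements of G by the cyclic subgroup they generate; each cyclic subgroup of order d accounts for φ(d) elements.
Cyclic subgroups by order — order 1: 1; order 2: 15; order 7: 1; order 14: 1.
Total: 18.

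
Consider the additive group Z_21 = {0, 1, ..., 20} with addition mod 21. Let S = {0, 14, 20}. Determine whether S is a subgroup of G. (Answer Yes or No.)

No

20 ∈ S but its inverse 1 ∉ S, so S is not a subgroup.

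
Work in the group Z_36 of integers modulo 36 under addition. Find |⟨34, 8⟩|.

|⟨34⟩| = 18 and |⟨8⟩| = 9, so |H| is a multiple of lcm(18, 9) = 18 and divides |G| = 36.
Closing under the operation: H = {0, 2, 4, 6, 8, 10, 12, 14, 16, 18, 20, 22, 24, 26, 28, 30, 32, 34}, so |H| = 18.

18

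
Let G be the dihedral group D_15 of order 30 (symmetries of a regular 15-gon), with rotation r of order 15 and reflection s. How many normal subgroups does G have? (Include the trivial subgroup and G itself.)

5

G has 28 subgroups. Checking conjugation-invariance by order — order 1: 1/1 normal; order 2: 0/15 normal; order 3: 1/1 normal; order 5: 1/1 normal; order 6: 0/5 normal; order 10: 0/3 normal; order 15: 1/1 normal; order 30: 1/1 normal.
Total normal subgroups: 5.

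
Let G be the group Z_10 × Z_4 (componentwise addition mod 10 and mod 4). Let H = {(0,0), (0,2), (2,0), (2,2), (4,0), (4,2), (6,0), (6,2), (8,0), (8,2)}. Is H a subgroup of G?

Yes

|H| = 10 divides |G| = 40, consistent with Lagrange.
H contains the identity, every element's inverse is in H, and H is closed under +: it is a subgroup.
In fact H = ⟨(6,2)⟩.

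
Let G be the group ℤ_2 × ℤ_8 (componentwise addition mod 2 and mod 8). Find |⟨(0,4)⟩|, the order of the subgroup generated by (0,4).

The order of (0,4) in Z_2 × Z_8 is lcm(ord(0) in Z_2, ord(4) in Z_8).
ord(0) = 1 and ord(4) = 2, so |⟨(0,4)⟩| = lcm(1, 2) = 2.

2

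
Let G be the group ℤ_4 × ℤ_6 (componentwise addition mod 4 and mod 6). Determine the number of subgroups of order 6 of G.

|G| = 24 and 6 | 24, so subgroups of order 6 are possible by Lagrange.
The subgroups of order 6 are: {(0,0), (0,1), (0,2), (0,3), (0,4), (0,5)}; {(0,0), (0,2), (0,4), (2,0), (2,2), (2,4)}; {(0,0), (0,2), (0,4), (2,1), (2,3), (2,5)}.
So G has 3 subgroups of order 6.

3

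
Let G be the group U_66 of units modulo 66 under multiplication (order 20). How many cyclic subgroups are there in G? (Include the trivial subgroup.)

8

Each element a generates a cyclic subgroup ⟨a⟩; distinct elements may generate the same one (a cyclic group of order d has φ(d) generators).
Cyclic subgroups by order — order 1: 1; order 2: 3; order 5: 1; order 10: 3.
Total: 8.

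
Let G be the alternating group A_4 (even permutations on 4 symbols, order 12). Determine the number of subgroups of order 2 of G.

|G| = 12 and 2 | 12, so subgroups of order 2 are possible by Lagrange.
The subgroups of order 2 are: {e, (1 2)(3 4)}; {e, (1 3)(2 4)}; {e, (1 4)(2 3)}.
So G has 3 subgroups of order 2.

3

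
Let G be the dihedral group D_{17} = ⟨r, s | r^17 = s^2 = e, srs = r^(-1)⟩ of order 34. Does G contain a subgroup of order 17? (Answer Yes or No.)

Yes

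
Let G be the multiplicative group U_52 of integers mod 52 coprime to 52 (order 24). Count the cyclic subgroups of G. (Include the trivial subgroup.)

12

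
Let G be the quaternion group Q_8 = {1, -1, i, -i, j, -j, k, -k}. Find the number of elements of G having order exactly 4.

The elements of order 4 are: i, -i, j, -j, k, -k.
That's 6.

6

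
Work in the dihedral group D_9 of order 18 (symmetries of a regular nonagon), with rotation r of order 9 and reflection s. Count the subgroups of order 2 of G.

|G| = 18 and 2 | 18, so subgroups of order 2 are possible by Lagrange.
The subgroups of order 2 are: {e, r^2s}; {e, r^3s}; {e, r^4s}; {e, r^5s}; … (9 in all).
So G has 9 subgroups of order 2.

9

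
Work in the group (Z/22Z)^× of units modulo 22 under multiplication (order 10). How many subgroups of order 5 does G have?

1

|G| = 10 and 5 | 10, so subgroups of order 5 are possible by Lagrange.
The subgroups of order 5 are: {1, 3, 5, 9, 15}.
So G has 1 subgroup of order 5.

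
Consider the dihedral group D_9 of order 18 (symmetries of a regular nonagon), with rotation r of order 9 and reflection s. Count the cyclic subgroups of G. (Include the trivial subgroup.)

12

Each element a generates a cyclic subgroup ⟨a⟩; distinct elements may generate the same one (a cyclic group of order d has φ(d) generators).
Cyclic subgroups by order — order 1: 1; order 2: 9; order 3: 1; order 9: 1.
Total: 12.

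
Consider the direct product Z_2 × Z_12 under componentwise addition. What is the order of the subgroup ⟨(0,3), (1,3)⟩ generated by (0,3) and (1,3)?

|⟨(0,3)⟩| = 4 and |⟨(1,3)⟩| = 4, so |H| is a multiple of lcm(4, 4) = 4 and divides |G| = 24.
Closing under the operation: H = {(0,0), (0,3), (0,6), (0,9), (1,0), (1,3), (1,6), (1,9)}, so |H| = 8.

8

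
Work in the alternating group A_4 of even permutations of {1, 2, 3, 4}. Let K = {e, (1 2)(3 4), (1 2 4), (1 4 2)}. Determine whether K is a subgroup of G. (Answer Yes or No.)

No

Closure fails: (1 2 4) ∘ (1 2)(3 4) = (1 4 3) ∉ K. So K is not a subgroup.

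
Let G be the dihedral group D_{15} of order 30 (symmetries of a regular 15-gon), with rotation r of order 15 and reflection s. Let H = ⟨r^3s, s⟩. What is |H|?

10

|⟨r^3s⟩| = 2 and |⟨s⟩| = 2, so |H| is a multiple of lcm(2, 2) = 2 and divides |G| = 30.
Closing under the operation: H = {e, r^3, r^6, r^9, r^12, s, r^3s, r^6s, r^9s, r^12s}, so |H| = 10.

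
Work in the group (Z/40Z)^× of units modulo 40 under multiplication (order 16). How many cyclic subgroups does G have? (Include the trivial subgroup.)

12

A cyclic subgroup of order d is generated by each of its φ(d) elements of order d, so the cyclic subgroups of order d number (#elements of order d)/φ(d).
Cyclic subgroups by order — order 1: 1; order 2: 7; order 4: 4.
Total: 12.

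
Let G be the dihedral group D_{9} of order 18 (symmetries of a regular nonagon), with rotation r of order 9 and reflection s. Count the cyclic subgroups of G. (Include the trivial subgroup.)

A cyclic subgroup of order d is generated by each of its φ(d) elements of order d, so the cyclic subgroups of order d number (#elements of order d)/φ(d).
Cyclic subgroups by order — order 1: 1; order 2: 9; order 3: 1; order 9: 1.
Total: 12.

12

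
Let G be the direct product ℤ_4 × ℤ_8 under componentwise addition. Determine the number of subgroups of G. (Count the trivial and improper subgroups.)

22

|G| = 32, so by Lagrange every subgroup order divides 32. Divisors: 1, 2, 4, 8, 16, 32.
Subgroups by order — order 1: 1; order 2: 3; order 4: 7; order 8: 7; order 16: 3; order 32: 1.
Total: 1 + 3 + 7 + 7 + 3 + 1 = 22.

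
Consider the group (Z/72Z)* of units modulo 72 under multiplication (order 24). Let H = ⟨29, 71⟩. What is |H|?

|⟨29⟩| = 6 and |⟨71⟩| = 2, so |H| is a multiple of lcm(6, 2) = 6 and divides |G| = 24.
Closing under the operation: H = {1, 5, 19, 23, 25, 29, 43, 47, 49, 53, 67, 71}, so |H| = 12.

12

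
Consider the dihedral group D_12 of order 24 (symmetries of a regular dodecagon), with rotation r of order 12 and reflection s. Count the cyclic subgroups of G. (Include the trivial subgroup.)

Each element a generates a cyclic subgroup ⟨a⟩; distinct elements may generate the same one (a cyclic group of order d has φ(d) generators).
Cyclic subgroups by order — order 1: 1; order 2: 13; order 3: 1; order 4: 1; order 6: 1; order 12: 1.
Total: 18.

18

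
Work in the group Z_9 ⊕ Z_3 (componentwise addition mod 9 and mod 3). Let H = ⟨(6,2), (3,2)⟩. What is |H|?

|⟨(6,2)⟩| = 3 and |⟨(3,2)⟩| = 3, so |H| is a multiple of lcm(3, 3) = 3 and divides |G| = 27.
Closing under the operation: H = {(0,0), (0,1), (0,2), (3,0), (3,1), (3,2), (6,0), (6,1), (6,2)}, so |H| = 9.

9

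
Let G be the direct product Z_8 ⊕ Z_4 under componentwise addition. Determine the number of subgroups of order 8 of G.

|G| = 32 and 8 | 32, so subgroups of order 8 are possible by Lagrange.
The subgroups of order 8 are: {(0,0), (0,1), (0,2), (0,3), (4,0), (4,1), (4,2), (4,3)}; {(0,0), (0,2), (2,0), (2,2), (4,0), (4,2), (6,0), (6,2)}; {(0,0), (0,2), (2,1), (2,3), (4,0), (4,2), (6,1), (6,3)}; {(0,0), (1,0), (2,0), (3,0), (4,0), (5,0), (6,0), (7,0)}; … (7 in all).
So G has 7 subgroups of order 8.

7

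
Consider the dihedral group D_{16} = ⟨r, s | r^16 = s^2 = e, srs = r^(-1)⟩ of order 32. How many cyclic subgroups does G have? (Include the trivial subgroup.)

21

Each element a generates a cyclic subgroup ⟨a⟩; distinct elements may generate the same one (a cyclic group of order d has φ(d) generators).
Cyclic subgroups by order — order 1: 1; order 2: 17; order 4: 1; order 8: 1; order 16: 1.
Total: 21.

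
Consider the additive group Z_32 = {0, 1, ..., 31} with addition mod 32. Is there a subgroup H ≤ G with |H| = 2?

2 | 32. A subgroup of order 2 is {0, 16}.

Yes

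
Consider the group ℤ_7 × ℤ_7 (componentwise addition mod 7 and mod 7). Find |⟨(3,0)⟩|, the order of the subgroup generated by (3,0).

The order of (3,0) in Z_7 × Z_7 is lcm(ord(3) in Z_7, ord(0) in Z_7).
ord(3) = 7 and ord(0) = 1, so |⟨(3,0)⟩| = lcm(7, 1) = 7.

7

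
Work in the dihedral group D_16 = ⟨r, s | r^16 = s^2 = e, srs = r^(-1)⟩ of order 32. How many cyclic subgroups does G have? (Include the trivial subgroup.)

21

Group the elements of G by the cyclic subgroup they generate; each cyclic subgroup of order d accounts for φ(d) elements.
Cyclic subgroups by order — order 1: 1; order 2: 17; order 4: 1; order 8: 1; order 16: 1.
Total: 21.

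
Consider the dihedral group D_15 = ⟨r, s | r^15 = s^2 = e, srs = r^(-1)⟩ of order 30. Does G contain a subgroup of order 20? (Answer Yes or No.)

No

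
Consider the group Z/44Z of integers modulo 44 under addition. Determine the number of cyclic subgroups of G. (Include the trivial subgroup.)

A cyclic subgroup of order d is generated by each of its φ(d) elements of order d, so the cyclic subgroups of order d number (#elements of order d)/φ(d).
Cyclic subgroups by order — order 1: 1; order 2: 1; order 4: 1; order 11: 1; order 22: 1; order 44: 1.
Total: 6.

6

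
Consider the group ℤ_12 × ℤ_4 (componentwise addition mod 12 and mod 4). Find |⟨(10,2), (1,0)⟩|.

|⟨(10,2)⟩| = 6 and |⟨(1,0)⟩| = 12, so |H| is a multiple of lcm(6, 12) = 12 and divides |G| = 48.
Closing under the operation: H = {(0,0), (0,2), (1,0), (1,2), (2,0), (2,2), (3,0), (3,2), (4,0), (4,2), (5,0), (5,2), (6,0), (6,2), (7,0), (7,2), (8,0), (8,2), (9,0), (9,2), (10,0), (10,2), (11,0), (11,2)}, so |H| = 24.

24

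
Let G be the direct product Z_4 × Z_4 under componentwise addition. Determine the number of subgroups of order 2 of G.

3

|G| = 16 and 2 | 16, so subgroups of order 2 are possible by Lagrange.
The subgroups of order 2 are: {(0,0), (0,2)}; {(0,0), (2,0)}; {(0,0), (2,2)}.
So G has 3 subgroups of order 2.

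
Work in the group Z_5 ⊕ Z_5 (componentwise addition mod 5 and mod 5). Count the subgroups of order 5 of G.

|G| = 25 and 5 | 25, so subgroups of order 5 are possible by Lagrange.
The subgroups of order 5 are: {(0,0), (0,1), (0,2), (0,3), (0,4)}; {(0,0), (1,0), (2,0), (3,0), (4,0)}; {(0,0), (1,1), (2,2), (3,3), (4,4)}; {(0,0), (1,2), (2,4), (3,1), (4,3)}; … (6 in all).
So G has 6 subgroups of order 5.

6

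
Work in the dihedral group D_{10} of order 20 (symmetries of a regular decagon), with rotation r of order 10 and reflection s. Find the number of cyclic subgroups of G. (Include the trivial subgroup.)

A cyclic subgroup of order d is generated by each of its φ(d) elements of order d, so the cyclic subgroups of order d number (#elements of order d)/φ(d).
Cyclic subgroups by order — order 1: 1; order 2: 11; order 5: 1; order 10: 1.
Total: 14.

14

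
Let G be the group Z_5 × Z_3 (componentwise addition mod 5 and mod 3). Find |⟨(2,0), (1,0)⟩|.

|⟨(2,0)⟩| = 5 and |⟨(1,0)⟩| = 5, so |H| is a multiple of lcm(5, 5) = 5 and divides |G| = 15.
Closing under the operation: H = {(0,0), (1,0), (2,0), (3,0), (4,0)}, so |H| = 5.

5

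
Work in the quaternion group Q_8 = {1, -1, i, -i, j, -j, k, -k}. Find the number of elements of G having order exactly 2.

1

The elements of order 2 are: -1.
That's 1.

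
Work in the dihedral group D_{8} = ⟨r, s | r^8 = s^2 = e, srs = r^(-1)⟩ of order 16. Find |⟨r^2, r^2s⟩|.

8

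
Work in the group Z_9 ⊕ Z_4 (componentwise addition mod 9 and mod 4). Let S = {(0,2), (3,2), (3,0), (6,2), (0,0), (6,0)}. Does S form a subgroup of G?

|S| = 6 divides |G| = 36, consistent with Lagrange.
S contains the identity, every element's inverse is in S, and S is closed under +: it is a subgroup.
In fact S = ⟨(6,2)⟩.

Yes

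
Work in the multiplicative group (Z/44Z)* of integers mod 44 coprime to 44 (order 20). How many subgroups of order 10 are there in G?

3

|G| = 20 and 10 | 20, so subgroups of order 10 are possible by Lagrange.
The subgroups of order 10 are: {1, 5, 9, 13, 17, 21, 25, 29, 37, 41}; {1, 3, 5, 9, 15, 23, 25, 27, 31, 37}; {1, 5, 7, 9, 19, 25, 35, 37, 39, 43}.
So G has 3 subgroups of order 10.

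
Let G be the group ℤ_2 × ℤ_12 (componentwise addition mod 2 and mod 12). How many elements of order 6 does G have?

An element (a,b) has order lcm(ord(a), ord(b)); count pairs with lcm equal to 6.
Enumerating gives 6 such elements.

6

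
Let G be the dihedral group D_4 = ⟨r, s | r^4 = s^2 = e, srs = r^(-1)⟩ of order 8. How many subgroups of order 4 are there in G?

3

|G| = 8 and 4 | 8, so subgroups of order 4 are possible by Lagrange.
The subgroups of order 4 are: {e, r, r^2, r^3}; {e, r^2, s, r^2s}; {e, r^2, rs, r^3s}.
So G has 3 subgroups of order 4.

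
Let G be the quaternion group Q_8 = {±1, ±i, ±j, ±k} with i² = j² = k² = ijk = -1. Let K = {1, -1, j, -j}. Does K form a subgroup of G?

|K| = 4 divides |G| = 8, consistent with Lagrange.
K contains the identity, every element's inverse is in K, and K is closed under ·: it is a subgroup.
In fact K = ⟨j⟩.

Yes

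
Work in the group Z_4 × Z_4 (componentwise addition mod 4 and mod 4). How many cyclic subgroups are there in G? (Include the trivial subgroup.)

A cyclic subgroup of order d is generated by each of its φ(d) elements of order d, so the cyclic subgroups of order d number (#elements of order d)/φ(d).
Cyclic subgroups by order — order 1: 1; order 2: 3; order 4: 6.
Total: 10.

10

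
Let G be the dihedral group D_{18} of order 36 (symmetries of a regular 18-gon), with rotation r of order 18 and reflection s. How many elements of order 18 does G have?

6

The elements of order 18 are: r, r^5, r^7, r^11, r^13, r^17.
That's 6.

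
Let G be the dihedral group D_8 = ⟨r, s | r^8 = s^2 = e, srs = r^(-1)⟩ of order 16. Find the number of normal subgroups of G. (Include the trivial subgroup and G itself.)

7

G has 19 subgroups. Checking conjugation-invariance by order — order 1: 1/1 normal; order 2: 1/9 normal; order 4: 1/5 normal; order 8: 3/3 normal; order 16: 1/1 normal.
Total normal subgroups: 7.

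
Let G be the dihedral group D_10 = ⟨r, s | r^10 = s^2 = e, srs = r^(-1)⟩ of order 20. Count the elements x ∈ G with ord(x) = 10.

4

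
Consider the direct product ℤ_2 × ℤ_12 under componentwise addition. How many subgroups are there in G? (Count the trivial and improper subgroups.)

|G| = 24, so by Lagrange every subgroup order divides 24. Divisors: 1, 2, 3, 4, 6, 8, 12, 24.
Subgroups by order — order 1: 1; order 2: 3; order 3: 1; order 4: 3; order 6: 3; order 8: 1; order 12: 3; order 24: 1.
Total: 1 + 3 + 1 + 3 + 3 + 1 + 3 + 1 = 16.

16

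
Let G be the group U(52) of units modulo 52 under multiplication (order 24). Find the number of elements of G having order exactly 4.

4

The elements of order 4 are: 5, 21, 31, 47.
That's 4.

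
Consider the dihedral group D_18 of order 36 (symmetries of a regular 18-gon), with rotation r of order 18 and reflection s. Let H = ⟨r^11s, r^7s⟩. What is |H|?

18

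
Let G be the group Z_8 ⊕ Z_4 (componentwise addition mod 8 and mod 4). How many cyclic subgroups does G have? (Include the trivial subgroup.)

Group the elements of G by the cyclic subgroup they generate; each cyclic subgroup of order d accounts for φ(d) elements.
Cyclic subgroups by order — order 1: 1; order 2: 3; order 4: 6; order 8: 4.
Total: 14.

14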